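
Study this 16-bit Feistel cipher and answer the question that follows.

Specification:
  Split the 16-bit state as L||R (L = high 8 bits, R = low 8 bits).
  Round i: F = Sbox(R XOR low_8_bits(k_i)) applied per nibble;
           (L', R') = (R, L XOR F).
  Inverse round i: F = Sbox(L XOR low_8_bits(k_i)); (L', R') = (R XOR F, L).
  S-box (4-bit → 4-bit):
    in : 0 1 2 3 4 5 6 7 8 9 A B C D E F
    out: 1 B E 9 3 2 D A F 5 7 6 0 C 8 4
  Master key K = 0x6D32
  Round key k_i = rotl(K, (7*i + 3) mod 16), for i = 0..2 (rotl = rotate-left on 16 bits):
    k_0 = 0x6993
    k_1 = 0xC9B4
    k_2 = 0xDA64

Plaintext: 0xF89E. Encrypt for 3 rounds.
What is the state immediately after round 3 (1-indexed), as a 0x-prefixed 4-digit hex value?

0xBF22

s_0 = plaintext = 0xF89E
s_1 = Round(s_0, k_0) = 0x9EE4
s_2 = Round(s_1, k_1) = 0xE4BF
s_3 = Round(s_2, k_2) = 0xBF22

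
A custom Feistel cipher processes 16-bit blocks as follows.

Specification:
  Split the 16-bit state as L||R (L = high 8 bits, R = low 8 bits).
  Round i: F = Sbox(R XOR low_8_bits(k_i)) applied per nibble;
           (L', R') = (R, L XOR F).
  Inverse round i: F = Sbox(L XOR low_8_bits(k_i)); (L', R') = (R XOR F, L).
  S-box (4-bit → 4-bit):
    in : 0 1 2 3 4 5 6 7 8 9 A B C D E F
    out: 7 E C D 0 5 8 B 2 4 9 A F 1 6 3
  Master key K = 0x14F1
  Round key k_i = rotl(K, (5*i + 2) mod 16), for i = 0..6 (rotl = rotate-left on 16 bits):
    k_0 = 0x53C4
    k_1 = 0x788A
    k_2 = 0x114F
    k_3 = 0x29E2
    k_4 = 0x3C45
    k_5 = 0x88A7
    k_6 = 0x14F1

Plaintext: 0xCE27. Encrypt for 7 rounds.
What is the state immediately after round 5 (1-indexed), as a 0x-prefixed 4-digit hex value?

0xF59B

s_0 = plaintext = 0xCE27
s_1 = Round(s_0, k_0) = 0x27A3
s_2 = Round(s_1, k_1) = 0xA3E3
s_3 = Round(s_2, k_2) = 0xE33C
s_4 = Round(s_3, k_3) = 0x3CF5
s_5 = Round(s_4, k_4) = 0xF59B
s_6 = Round(s_5, k_5) = 0x9B2A
s_7 = Round(s_6, k_6) = 0x2A81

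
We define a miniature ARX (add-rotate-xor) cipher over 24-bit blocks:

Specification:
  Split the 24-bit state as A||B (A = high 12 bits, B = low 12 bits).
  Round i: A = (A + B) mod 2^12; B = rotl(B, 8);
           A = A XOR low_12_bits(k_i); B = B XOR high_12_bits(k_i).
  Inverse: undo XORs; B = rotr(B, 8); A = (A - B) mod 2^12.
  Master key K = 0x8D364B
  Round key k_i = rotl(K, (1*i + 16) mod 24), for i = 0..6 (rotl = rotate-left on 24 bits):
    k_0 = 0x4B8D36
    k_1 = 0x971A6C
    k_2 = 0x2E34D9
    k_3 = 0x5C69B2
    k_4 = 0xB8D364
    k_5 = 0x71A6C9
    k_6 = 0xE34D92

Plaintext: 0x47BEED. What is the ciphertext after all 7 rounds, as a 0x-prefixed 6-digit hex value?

0xDDF439

s_0 = plaintext = 0x47BEED
s_1 = Round(s_0, k_0) = 0xE5E956
s_2 = Round(s_1, k_1) = 0xDD8FE4
s_3 = Round(s_2, k_2) = 0x96561D
s_4 = Round(s_3, k_3) = 0x6308A7
s_5 = Round(s_4, k_4) = 0xDB3C07
s_6 = Round(s_5, k_5) = 0xF730DA
s_7 = Round(s_6, k_6) = 0xDDF439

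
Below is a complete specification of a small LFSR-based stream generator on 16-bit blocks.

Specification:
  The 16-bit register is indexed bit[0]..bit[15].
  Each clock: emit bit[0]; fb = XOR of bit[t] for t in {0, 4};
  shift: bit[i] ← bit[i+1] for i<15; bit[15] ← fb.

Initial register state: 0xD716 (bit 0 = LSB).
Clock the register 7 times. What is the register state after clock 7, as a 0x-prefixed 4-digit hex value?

reg_0 = 0xD716
clock 1: out=0, reg = 0xEB8B
clock 2: out=1, reg = 0xF5C5
clock 3: out=1, reg = 0xFAE2
clock 4: out=0, reg = 0x7D71
clock 5: out=1, reg = 0x3EB8
clock 6: out=0, reg = 0x9F5C
clock 7: out=0, reg = 0xCFAE

0xCFAE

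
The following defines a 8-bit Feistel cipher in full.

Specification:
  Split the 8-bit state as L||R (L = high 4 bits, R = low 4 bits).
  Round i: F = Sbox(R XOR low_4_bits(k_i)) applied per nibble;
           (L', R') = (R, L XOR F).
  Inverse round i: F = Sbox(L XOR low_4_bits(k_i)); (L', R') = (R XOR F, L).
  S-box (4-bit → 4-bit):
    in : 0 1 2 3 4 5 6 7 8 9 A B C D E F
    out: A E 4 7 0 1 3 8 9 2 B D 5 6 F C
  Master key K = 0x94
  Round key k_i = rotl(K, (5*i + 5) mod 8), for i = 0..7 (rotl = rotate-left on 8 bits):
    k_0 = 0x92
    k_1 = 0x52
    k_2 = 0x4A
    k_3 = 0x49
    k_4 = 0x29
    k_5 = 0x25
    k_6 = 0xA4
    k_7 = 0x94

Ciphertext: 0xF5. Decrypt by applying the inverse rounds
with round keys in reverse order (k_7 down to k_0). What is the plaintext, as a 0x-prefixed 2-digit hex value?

s_0 = ciphertext = 0xF5
s_1 = InvRound(s_0, k_7) = 0x8F
s_2 = InvRound(s_1, k_6) = 0xA8
s_3 = InvRound(s_2, k_5) = 0x4A
s_4 = InvRound(s_3, k_4) = 0xC4
s_5 = InvRound(s_4, k_3) = 0x5C
s_6 = InvRound(s_5, k_2) = 0x05
s_7 = InvRound(s_6, k_1) = 0x10
s_8 = InvRound(s_7, k_0) = 0x71

0x71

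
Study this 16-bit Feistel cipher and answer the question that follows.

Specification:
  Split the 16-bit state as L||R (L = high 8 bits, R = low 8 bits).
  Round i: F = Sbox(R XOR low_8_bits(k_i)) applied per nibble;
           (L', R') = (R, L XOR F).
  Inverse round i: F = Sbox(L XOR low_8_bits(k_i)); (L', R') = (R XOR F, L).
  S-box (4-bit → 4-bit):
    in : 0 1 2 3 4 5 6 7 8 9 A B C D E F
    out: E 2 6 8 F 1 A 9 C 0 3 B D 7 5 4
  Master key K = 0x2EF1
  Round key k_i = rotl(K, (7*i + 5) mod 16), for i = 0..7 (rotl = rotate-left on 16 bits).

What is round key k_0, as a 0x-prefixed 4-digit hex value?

0xDE25

K = 0x2EF1
k_0 = rotl(K, (7*0+5) mod 16) = rotl(K, 5) = 0xDE25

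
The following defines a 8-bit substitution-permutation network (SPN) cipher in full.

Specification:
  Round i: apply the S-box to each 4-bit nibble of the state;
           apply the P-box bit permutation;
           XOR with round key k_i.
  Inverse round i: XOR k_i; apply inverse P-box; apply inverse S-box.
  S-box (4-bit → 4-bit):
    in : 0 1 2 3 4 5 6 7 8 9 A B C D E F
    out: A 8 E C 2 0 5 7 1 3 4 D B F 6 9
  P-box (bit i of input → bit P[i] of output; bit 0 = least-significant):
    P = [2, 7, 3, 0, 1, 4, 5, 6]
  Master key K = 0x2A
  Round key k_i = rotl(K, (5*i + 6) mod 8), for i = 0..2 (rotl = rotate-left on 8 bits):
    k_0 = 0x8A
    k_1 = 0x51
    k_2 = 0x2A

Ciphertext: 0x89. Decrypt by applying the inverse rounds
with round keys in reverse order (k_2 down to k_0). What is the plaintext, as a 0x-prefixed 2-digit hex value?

0xB3

s_0 = ciphertext = 0x89
s_1 = InvRound(s_0, k_2) = 0x60
s_2 = InvRound(s_1, k_1) = 0xE1
s_3 = InvRound(s_2, k_0) = 0xB3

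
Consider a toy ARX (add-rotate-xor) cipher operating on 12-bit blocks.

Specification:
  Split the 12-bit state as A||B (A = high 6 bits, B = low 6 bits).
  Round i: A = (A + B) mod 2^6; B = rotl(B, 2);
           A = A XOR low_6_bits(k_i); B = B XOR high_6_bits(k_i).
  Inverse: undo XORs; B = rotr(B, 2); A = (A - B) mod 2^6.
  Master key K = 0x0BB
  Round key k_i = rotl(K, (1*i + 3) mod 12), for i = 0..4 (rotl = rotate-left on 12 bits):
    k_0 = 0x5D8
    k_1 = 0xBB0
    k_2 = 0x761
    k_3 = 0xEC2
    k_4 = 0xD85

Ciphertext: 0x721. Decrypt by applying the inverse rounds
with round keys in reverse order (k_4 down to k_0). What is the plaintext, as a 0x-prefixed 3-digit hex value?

s_0 = ciphertext = 0x721
s_1 = InvRound(s_0, k_4) = 0x935
s_2 = InvRound(s_1, k_3) = 0x0E3
s_3 = InvRound(s_2, k_2) = 0xCEF
s_4 = InvRound(s_3, k_1) = 0xCD0
s_5 = InvRound(s_4, k_0) = 0xEB1

0xEB1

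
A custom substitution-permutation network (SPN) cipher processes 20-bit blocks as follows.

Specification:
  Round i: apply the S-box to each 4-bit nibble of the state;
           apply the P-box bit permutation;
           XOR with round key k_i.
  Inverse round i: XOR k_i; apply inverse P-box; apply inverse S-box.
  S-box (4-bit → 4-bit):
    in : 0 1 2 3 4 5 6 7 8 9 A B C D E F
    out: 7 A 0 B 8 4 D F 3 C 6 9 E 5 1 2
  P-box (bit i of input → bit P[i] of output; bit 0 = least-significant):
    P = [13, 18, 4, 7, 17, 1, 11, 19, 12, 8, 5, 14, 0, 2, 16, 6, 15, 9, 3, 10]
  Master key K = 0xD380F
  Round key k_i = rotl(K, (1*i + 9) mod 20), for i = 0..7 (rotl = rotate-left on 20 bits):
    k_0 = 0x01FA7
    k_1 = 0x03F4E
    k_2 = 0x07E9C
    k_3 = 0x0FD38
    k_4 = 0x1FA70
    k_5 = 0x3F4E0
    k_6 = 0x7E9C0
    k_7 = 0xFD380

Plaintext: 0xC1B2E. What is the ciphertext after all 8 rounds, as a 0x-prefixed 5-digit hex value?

s_0 = plaintext = 0xC1B2E
s_1 = Round(s_0, k_0) = 0x069EB
s_2 = Round(s_1, k_1) = 0x3DDA7
s_3 = Round(s_2, k_2) = 0x5C02F
s_4 = Round(s_3, k_3) = 0x5EC54
s_5 = Round(s_4, k_4) = 0x1B3D9
s_6 = Round(s_5, k_5) = 0x1AB31
s_7 = Round(s_6, k_6) = 0x8BF46
s_8 = Round(s_7, k_7) = 0x77051

0x77051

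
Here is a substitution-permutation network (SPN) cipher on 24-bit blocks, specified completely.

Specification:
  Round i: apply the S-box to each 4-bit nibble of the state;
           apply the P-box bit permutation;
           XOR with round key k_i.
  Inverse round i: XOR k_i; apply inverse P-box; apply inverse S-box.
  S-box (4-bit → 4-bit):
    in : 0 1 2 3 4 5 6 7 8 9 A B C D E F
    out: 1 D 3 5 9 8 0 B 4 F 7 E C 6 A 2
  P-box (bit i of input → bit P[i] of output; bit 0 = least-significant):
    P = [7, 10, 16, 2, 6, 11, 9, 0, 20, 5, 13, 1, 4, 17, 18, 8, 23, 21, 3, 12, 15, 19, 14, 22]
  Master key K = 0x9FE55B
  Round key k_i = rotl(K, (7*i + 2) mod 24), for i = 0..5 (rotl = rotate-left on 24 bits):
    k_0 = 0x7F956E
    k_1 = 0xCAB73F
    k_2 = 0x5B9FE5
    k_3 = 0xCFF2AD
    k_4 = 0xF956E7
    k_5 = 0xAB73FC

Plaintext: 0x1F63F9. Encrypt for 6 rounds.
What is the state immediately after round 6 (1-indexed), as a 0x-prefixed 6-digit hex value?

0xF1FB3C

s_0 = plaintext = 0x1F63F9
s_1 = Round(s_0, k_0) = 0x0E79EA
s_2 = Round(s_1, k_1) = 0xF90A8C
s_3 = Round(s_2, k_2) = 0xE2ADD9
s_4 = Round(s_3, k_3) = 0x20DC19
s_5 = Round(s_4, k_4) = 0x76F020
s_6 = Round(s_5, k_5) = 0xF1FB3C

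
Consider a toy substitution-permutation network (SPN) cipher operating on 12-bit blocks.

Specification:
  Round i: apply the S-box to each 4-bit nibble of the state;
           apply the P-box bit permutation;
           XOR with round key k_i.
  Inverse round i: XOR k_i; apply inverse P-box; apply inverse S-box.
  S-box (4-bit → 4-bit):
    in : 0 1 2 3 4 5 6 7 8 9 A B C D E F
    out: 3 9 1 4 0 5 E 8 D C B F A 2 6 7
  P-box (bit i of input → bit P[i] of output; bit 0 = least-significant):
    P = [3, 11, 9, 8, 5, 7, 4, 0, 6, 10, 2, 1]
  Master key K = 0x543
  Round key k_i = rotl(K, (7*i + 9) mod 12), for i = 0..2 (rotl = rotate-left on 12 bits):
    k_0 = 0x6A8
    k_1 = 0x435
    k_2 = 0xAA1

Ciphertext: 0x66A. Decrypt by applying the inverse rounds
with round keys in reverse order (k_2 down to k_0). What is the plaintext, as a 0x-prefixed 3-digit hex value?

s_0 = ciphertext = 0x66A
s_1 = InvRound(s_0, k_2) = 0xAC0
s_2 = InvRound(s_1, k_1) = 0xFBE
s_3 = InvRound(s_2, k_0) = 0x93C

0x93C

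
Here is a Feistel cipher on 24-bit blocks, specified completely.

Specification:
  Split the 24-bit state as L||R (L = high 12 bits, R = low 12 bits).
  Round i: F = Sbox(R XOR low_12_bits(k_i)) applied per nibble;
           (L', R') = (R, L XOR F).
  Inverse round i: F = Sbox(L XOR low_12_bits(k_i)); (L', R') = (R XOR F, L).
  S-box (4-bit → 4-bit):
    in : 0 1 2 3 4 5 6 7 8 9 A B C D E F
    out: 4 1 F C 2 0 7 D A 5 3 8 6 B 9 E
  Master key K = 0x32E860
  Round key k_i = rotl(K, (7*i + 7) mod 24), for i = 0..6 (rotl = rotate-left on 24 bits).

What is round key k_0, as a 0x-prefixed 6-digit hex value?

0x743019

K = 0x32E860
k_0 = rotl(K, (7*0+7) mod 24) = rotl(K, 7) = 0x743019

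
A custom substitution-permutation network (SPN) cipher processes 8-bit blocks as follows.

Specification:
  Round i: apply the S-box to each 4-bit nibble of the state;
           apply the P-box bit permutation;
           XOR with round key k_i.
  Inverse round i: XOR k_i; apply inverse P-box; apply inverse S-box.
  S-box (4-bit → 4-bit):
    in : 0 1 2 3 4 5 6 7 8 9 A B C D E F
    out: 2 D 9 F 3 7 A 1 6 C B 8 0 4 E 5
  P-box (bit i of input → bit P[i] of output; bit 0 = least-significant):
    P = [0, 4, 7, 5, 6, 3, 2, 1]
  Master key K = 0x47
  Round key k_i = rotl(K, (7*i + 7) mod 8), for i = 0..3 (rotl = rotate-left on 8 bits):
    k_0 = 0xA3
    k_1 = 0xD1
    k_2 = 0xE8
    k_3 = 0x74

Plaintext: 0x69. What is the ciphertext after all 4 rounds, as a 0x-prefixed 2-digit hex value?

0xEC

s_0 = plaintext = 0x69
s_1 = Round(s_0, k_0) = 0x09
s_2 = Round(s_1, k_1) = 0x79
s_3 = Round(s_2, k_2) = 0x08
s_4 = Round(s_3, k_3) = 0xEC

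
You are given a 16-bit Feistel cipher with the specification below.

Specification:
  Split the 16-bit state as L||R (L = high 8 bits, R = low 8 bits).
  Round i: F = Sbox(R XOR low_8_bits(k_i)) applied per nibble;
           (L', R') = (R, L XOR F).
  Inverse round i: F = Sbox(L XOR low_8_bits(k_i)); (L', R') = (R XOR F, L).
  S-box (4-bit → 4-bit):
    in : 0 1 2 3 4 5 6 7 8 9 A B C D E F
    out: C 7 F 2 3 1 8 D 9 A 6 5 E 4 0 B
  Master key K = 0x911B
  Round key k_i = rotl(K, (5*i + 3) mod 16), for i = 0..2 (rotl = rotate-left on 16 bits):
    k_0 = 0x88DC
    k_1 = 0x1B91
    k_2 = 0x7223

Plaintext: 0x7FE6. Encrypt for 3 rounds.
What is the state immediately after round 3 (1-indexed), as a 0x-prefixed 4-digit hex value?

s_0 = plaintext = 0x7FE6
s_1 = Round(s_0, k_0) = 0xE659
s_2 = Round(s_1, k_1) = 0x590F
s_3 = Round(s_2, k_2) = 0x0FA7

0x0FA7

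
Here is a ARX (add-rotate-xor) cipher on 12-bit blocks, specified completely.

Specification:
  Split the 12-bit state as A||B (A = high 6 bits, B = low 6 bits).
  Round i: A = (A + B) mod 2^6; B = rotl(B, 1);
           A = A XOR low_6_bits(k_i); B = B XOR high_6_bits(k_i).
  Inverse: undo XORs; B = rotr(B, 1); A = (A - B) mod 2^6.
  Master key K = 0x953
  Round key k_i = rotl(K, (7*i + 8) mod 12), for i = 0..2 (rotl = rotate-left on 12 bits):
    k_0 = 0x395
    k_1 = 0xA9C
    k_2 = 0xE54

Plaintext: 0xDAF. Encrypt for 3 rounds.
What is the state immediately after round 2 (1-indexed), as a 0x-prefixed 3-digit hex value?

0x748

s_0 = plaintext = 0xDAF
s_1 = Round(s_0, k_0) = 0xC11
s_2 = Round(s_1, k_1) = 0x748
s_3 = Round(s_2, k_2) = 0xC69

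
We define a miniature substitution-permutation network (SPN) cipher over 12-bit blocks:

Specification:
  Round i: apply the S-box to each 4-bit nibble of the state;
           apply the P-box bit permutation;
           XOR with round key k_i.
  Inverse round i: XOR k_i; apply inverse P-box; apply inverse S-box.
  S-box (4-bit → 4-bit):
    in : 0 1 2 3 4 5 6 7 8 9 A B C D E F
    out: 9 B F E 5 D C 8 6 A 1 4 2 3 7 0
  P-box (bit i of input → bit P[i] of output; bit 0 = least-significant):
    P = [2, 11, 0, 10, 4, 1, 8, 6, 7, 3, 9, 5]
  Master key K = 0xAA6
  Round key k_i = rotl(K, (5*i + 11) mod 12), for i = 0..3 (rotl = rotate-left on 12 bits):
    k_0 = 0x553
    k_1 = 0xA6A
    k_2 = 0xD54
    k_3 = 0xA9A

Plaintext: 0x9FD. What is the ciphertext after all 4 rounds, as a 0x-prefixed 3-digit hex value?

s_0 = plaintext = 0x9FD
s_1 = Round(s_0, k_0) = 0xD7F
s_2 = Round(s_1, k_1) = 0xAA2
s_3 = Round(s_2, k_2) = 0x1C1
s_4 = Round(s_3, k_3) = 0x634

0x634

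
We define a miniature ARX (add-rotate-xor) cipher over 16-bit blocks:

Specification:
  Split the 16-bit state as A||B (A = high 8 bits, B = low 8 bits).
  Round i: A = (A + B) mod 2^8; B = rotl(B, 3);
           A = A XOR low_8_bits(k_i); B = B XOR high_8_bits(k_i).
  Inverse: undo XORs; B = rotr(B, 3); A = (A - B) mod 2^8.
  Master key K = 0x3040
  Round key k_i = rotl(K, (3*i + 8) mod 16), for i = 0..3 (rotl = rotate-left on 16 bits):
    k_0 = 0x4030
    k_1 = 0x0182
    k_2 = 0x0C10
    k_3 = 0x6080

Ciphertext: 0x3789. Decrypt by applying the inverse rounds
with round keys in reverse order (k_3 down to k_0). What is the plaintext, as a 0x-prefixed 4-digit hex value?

0x3E94

s_0 = ciphertext = 0x3789
s_1 = InvRound(s_0, k_3) = 0x7A3D
s_2 = InvRound(s_1, k_2) = 0x4426
s_3 = InvRound(s_2, k_1) = 0xE2E4
s_4 = InvRound(s_3, k_0) = 0x3E94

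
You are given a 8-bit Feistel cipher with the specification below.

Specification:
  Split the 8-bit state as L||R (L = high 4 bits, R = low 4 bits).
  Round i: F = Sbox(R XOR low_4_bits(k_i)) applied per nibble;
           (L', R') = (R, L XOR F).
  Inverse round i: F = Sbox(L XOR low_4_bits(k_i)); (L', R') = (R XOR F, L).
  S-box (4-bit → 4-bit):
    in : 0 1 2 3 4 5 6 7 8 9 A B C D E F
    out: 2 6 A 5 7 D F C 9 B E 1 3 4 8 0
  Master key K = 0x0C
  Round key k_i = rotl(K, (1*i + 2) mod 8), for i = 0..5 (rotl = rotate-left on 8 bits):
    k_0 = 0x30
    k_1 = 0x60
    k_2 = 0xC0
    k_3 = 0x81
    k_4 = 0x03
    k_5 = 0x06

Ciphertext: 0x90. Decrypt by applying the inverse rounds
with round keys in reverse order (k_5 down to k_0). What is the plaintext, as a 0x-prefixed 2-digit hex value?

0x65

s_0 = ciphertext = 0x90
s_1 = InvRound(s_0, k_5) = 0x09
s_2 = InvRound(s_1, k_4) = 0xC0
s_3 = InvRound(s_2, k_3) = 0x4C
s_4 = InvRound(s_3, k_2) = 0xB4
s_5 = InvRound(s_4, k_1) = 0x5B
s_6 = InvRound(s_5, k_0) = 0x65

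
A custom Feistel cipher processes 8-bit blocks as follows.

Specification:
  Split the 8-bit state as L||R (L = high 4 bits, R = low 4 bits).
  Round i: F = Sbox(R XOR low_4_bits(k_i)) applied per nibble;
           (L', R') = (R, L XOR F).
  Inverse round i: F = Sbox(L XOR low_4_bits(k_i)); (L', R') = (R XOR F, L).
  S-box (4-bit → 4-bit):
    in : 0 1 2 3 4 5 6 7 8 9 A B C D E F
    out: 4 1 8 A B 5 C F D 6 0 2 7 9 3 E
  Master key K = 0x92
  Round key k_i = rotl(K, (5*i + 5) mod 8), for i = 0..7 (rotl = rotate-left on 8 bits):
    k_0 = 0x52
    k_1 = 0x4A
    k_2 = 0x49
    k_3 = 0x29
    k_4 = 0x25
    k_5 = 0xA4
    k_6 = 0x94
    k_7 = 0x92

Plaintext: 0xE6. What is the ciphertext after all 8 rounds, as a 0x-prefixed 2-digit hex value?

s_0 = plaintext = 0xE6
s_1 = Round(s_0, k_0) = 0x65
s_2 = Round(s_1, k_1) = 0x58
s_3 = Round(s_2, k_2) = 0x84
s_4 = Round(s_3, k_3) = 0x41
s_5 = Round(s_4, k_4) = 0x1F
s_6 = Round(s_5, k_5) = 0xF3
s_7 = Round(s_6, k_6) = 0x30
s_8 = Round(s_7, k_7) = 0x0B

0x0B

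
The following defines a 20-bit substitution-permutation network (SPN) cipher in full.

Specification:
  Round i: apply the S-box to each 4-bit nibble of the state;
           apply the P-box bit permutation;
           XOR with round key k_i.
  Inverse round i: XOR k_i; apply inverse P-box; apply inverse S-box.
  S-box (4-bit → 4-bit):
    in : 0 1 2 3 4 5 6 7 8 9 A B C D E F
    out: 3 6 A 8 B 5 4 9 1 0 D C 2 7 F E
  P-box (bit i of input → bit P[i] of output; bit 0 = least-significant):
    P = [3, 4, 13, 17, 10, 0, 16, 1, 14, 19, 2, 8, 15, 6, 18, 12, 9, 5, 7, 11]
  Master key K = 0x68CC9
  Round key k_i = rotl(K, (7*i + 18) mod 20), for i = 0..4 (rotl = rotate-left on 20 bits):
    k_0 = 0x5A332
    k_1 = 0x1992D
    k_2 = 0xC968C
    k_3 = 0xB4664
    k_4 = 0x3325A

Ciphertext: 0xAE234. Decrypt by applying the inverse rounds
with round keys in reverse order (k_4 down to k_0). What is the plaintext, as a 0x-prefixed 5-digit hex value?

0x88E13

s_0 = ciphertext = 0xAE234
s_1 = InvRound(s_0, k_4) = 0xC4DB8
s_2 = InvRound(s_1, k_3) = 0xA1B64
s_3 = InvRound(s_2, k_2) = 0xFD387
s_4 = InvRound(s_3, k_1) = 0xE6037
s_5 = InvRound(s_4, k_0) = 0x88E13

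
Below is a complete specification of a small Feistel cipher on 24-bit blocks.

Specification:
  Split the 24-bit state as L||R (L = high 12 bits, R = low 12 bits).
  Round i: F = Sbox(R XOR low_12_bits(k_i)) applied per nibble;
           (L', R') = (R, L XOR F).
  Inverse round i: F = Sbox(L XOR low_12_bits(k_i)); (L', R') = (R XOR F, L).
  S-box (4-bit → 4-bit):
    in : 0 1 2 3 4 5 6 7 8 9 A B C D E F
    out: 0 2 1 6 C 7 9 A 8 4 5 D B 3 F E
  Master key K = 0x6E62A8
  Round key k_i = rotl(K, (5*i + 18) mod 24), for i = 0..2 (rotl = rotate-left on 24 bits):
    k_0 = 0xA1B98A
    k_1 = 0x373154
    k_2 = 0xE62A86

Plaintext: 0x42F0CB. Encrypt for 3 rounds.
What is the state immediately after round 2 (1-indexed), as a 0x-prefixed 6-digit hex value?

0x0ED21F

s_0 = plaintext = 0x42F0CB
s_1 = Round(s_0, k_0) = 0x0CB0ED
s_2 = Round(s_1, k_1) = 0x0ED21F
s_3 = Round(s_2, k_2) = 0x21F8A9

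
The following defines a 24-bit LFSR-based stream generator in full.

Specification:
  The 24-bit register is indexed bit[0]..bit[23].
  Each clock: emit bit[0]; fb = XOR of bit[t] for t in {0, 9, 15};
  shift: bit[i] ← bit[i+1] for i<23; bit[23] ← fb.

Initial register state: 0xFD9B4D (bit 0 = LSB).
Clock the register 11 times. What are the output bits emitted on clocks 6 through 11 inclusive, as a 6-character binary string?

reg_0 = 0xFD9B4D
clock 1: out=1, reg = 0xFECDA6
clock 2: out=0, reg = 0xFF66D3
clock 3: out=1, reg = 0x7FB369
clock 4: out=1, reg = 0xBFD9B4
clock 5: out=0, reg = 0xDFECDA
clock 6: out=0, reg = 0xEFF66D
clock 7: out=1, reg = 0xF7FB36
clock 8: out=0, reg = 0x7BFD9B
clock 9: out=1, reg = 0x3DFECD
clock 10: out=1, reg = 0x9EFF66
clock 11: out=0, reg = 0x4F7FB3

010110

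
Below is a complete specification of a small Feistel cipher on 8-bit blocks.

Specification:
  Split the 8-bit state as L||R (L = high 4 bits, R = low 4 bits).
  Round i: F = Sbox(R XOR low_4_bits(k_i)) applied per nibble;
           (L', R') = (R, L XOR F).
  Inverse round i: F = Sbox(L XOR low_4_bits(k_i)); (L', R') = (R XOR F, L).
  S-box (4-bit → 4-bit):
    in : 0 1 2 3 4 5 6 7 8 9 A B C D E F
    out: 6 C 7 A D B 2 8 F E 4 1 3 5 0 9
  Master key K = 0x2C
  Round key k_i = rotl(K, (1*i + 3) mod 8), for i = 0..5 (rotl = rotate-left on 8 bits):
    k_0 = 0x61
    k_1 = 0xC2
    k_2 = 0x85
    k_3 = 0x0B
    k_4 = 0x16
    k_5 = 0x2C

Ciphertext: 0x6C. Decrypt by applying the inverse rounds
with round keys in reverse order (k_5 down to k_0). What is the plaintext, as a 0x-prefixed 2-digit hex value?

s_0 = ciphertext = 0x6C
s_1 = InvRound(s_0, k_5) = 0x86
s_2 = InvRound(s_1, k_4) = 0x68
s_3 = InvRound(s_2, k_3) = 0xD6
s_4 = InvRound(s_3, k_2) = 0x9D
s_5 = InvRound(s_4, k_1) = 0xC9
s_6 = InvRound(s_5, k_0) = 0xCC

0xCC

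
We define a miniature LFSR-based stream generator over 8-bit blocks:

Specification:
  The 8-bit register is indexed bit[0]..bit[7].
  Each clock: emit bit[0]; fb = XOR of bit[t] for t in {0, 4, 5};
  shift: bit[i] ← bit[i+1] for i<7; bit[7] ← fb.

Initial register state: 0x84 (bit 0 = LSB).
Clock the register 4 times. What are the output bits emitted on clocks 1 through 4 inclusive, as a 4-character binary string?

0010

reg_0 = 0x84
clock 1: out=0, reg = 0x42
clock 2: out=0, reg = 0x21
clock 3: out=1, reg = 0x10
clock 4: out=0, reg = 0x88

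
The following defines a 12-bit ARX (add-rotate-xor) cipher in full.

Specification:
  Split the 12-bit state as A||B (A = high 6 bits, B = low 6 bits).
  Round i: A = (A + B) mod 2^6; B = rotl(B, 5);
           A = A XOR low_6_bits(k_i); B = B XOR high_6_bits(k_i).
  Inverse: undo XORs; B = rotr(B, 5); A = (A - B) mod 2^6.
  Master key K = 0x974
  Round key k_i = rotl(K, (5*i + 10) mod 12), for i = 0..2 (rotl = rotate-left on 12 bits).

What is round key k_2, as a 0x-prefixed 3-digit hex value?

K = 0x974
k_0 = rotl(K, (5*0+10) mod 12) = rotl(K, 10) = 0x25D
k_1 = rotl(K, (5*1+10) mod 12) = rotl(K, 3) = 0xBA4
k_2 = rotl(K, (5*2+10) mod 12) = rotl(K, 8) = 0x497

0x497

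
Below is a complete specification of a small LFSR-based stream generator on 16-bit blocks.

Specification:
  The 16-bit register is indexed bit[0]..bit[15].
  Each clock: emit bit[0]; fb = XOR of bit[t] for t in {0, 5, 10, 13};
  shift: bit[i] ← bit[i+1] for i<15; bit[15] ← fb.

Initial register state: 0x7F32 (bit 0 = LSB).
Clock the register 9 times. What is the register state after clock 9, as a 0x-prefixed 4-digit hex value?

0x37BF

reg_0 = 0x7F32
clock 1: out=0, reg = 0xBF99
clock 2: out=1, reg = 0xDFCC
clock 3: out=0, reg = 0xEFE6
clock 4: out=0, reg = 0xF7F3
clock 5: out=1, reg = 0x7BF9
clock 6: out=1, reg = 0xBDFC
clock 7: out=0, reg = 0xDEFE
clock 8: out=0, reg = 0x6F7F
clock 9: out=1, reg = 0x37BF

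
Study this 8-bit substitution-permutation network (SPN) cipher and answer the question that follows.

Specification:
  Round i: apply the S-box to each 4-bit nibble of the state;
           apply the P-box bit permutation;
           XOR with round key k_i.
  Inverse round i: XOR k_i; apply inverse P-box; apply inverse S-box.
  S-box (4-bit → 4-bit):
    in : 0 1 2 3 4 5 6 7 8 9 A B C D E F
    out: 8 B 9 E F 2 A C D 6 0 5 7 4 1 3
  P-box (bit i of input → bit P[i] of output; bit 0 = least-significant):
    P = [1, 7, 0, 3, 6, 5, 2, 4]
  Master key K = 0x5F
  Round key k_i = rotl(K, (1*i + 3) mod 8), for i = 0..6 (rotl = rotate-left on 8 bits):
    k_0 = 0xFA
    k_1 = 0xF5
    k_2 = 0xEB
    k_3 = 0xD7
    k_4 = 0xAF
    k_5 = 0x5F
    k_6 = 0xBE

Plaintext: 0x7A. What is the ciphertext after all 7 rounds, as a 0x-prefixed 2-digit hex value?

0xC8

s_0 = plaintext = 0x7A
s_1 = Round(s_0, k_0) = 0xEE
s_2 = Round(s_1, k_1) = 0xB7
s_3 = Round(s_2, k_2) = 0xA6
s_4 = Round(s_3, k_3) = 0x5F
s_5 = Round(s_4, k_4) = 0x0D
s_6 = Round(s_5, k_5) = 0x4E
s_7 = Round(s_6, k_6) = 0xC8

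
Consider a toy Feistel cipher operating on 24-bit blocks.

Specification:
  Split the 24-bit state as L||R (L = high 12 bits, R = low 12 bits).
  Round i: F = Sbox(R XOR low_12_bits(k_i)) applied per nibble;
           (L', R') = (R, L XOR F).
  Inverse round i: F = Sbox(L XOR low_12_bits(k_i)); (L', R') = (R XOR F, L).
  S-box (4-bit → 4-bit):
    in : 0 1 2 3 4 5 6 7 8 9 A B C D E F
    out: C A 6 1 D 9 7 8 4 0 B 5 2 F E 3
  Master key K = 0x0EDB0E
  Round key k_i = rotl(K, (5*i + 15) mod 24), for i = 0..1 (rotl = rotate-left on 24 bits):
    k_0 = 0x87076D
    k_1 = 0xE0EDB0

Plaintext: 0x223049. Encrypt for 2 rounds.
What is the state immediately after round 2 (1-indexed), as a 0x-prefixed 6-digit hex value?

s_0 = plaintext = 0x223049
s_1 = Round(s_0, k_0) = 0x049A4E
s_2 = Round(s_1, k_1) = 0xA4E877

0xA4E877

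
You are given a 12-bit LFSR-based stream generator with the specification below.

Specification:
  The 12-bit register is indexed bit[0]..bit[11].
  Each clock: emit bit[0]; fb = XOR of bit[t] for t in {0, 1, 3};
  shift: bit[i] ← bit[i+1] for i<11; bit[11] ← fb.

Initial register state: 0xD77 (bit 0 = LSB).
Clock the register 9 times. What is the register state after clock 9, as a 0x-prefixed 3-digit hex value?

reg_0 = 0xD77
clock 1: out=1, reg = 0x6BB
clock 2: out=1, reg = 0xB5D
clock 3: out=1, reg = 0x5AE
clock 4: out=0, reg = 0x2D7
clock 5: out=1, reg = 0x16B
clock 6: out=1, reg = 0x8B5
clock 7: out=1, reg = 0xC5A
clock 8: out=0, reg = 0x62D
clock 9: out=1, reg = 0x316

0x316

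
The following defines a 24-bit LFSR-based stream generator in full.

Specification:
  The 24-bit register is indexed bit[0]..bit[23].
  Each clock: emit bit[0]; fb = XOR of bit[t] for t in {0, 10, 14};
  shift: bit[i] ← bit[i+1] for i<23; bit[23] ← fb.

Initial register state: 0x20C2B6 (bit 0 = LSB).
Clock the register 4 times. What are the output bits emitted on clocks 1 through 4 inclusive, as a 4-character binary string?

reg_0 = 0x20C2B6
clock 1: out=0, reg = 0x90615B
clock 2: out=1, reg = 0x4830AD
clock 3: out=1, reg = 0xA41856
clock 4: out=0, reg = 0x520C2B

0110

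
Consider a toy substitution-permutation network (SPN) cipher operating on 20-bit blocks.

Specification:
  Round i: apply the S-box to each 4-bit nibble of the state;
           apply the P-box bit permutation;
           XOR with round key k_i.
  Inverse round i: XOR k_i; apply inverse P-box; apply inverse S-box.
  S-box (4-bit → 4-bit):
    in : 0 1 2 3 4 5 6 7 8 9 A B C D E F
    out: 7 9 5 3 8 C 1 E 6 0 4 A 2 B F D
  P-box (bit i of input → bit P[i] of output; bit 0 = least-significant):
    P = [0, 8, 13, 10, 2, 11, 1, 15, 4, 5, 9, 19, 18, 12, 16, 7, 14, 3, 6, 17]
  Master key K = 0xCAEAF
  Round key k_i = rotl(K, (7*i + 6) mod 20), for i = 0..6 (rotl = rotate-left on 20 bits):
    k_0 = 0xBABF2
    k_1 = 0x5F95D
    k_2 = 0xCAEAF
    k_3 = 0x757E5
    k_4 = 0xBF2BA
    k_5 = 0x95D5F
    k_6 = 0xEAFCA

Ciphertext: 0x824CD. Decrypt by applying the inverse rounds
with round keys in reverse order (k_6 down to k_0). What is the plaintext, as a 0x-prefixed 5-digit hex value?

s_0 = ciphertext = 0x824CD
s_1 = InvRound(s_0, k_6) = 0x46AE3
s_2 = InvRound(s_1, k_5) = 0xCEE67
s_3 = InvRound(s_2, k_4) = 0x7E631
s_4 = InvRound(s_3, k_3) = 0xAB618
s_5 = InvRound(s_4, k_2) = 0x4D306
s_6 = InvRound(s_5, k_1) = 0x8A282
s_7 = InvRound(s_6, k_0) = 0x5A3CC

0x5A3CC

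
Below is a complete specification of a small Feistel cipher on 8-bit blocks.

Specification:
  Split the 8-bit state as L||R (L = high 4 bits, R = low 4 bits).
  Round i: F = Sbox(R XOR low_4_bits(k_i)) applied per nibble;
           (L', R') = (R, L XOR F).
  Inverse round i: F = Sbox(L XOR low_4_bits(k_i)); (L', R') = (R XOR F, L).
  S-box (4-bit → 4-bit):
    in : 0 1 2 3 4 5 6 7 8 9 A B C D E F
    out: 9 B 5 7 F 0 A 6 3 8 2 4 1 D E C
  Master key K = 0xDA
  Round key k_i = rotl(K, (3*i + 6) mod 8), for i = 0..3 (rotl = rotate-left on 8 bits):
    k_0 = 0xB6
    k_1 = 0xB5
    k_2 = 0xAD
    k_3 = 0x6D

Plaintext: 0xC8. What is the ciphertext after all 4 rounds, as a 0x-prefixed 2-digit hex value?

0x5D

s_0 = plaintext = 0xC8
s_1 = Round(s_0, k_0) = 0x82
s_2 = Round(s_1, k_1) = 0x2E
s_3 = Round(s_2, k_2) = 0xE5
s_4 = Round(s_3, k_3) = 0x5D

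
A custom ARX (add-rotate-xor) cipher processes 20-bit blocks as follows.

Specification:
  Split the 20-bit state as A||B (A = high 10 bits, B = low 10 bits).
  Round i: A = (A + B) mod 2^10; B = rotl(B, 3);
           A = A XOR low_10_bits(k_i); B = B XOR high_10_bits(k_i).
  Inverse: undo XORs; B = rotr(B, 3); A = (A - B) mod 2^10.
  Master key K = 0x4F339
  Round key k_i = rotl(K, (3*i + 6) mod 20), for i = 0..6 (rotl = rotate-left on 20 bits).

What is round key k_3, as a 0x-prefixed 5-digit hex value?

0xCA799

K = 0x4F339
k_0 = rotl(K, (3*0+6) mod 20) = rotl(K, 6) = 0xCCE53
k_1 = rotl(K, (3*1+6) mod 20) = rotl(K, 9) = 0x6729E
k_2 = rotl(K, (3*2+6) mod 20) = rotl(K, 12) = 0x394F3
k_3 = rotl(K, (3*3+6) mod 20) = rotl(K, 15) = 0xCA799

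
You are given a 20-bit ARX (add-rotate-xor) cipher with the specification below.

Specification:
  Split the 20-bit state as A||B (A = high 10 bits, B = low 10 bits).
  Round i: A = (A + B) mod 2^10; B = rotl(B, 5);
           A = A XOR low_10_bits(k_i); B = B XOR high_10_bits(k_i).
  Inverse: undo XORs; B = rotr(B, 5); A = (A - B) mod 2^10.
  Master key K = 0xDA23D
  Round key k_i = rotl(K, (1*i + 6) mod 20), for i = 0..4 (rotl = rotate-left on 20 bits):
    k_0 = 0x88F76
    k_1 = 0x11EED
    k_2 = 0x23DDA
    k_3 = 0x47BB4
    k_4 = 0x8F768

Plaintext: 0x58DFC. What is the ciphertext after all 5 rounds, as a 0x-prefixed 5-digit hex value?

s_0 = plaintext = 0x58DFC
s_1 = Round(s_0, k_0) = 0x0A5AC
s_2 = Round(s_1, k_1) = 0xCE1CA
s_3 = Round(s_2, k_2) = 0x361C1
s_4 = Round(s_3, k_3) = 0x4B530
s_5 = Round(s_4, k_4) = 0x4D434

0x4D434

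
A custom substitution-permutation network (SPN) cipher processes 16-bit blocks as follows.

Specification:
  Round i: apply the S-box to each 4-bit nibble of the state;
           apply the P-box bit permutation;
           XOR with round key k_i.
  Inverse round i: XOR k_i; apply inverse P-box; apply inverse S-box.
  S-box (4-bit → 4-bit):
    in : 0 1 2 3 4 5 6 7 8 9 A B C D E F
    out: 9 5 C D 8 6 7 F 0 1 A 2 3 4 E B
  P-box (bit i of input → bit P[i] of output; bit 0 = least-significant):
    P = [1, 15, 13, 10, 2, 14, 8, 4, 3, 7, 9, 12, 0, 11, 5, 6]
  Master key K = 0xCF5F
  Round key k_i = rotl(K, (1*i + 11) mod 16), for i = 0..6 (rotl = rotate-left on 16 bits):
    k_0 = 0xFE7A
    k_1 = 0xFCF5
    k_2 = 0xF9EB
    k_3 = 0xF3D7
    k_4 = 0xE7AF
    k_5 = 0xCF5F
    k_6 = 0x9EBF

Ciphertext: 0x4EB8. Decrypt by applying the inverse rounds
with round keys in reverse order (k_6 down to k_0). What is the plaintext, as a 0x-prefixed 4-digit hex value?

s_0 = ciphertext = 0x4EB8
s_1 = InvRound(s_0, k_6) = 0x94CC
s_2 = InvRound(s_1, k_5) = 0xCEE9
s_3 = InvRound(s_2, k_4) = 0xA811
s_4 = InvRound(s_3, k_3) = 0xAE69
s_5 = InvRound(s_4, k_2) = 0x8E50
s_6 = InvRound(s_5, k_1) = 0x1ECD
s_7 = InvRound(s_6, k_0) = 0x1BF6

0x1BF6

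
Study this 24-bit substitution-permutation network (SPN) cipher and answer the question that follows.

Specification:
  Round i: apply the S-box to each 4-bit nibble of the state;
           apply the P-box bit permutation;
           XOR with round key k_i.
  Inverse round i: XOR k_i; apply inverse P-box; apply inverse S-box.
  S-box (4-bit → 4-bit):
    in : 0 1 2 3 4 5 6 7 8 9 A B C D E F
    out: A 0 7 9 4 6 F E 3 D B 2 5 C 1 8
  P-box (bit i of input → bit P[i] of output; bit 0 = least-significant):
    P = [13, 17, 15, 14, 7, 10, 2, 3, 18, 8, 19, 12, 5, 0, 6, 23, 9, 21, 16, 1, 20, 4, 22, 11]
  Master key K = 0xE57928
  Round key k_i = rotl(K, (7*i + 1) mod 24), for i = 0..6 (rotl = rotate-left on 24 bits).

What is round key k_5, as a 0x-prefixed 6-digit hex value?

0x928E57

K = 0xE57928
k_0 = rotl(K, (7*0+1) mod 24) = rotl(K, 1) = 0xCAF251
k_1 = rotl(K, (7*1+1) mod 24) = rotl(K, 8) = 0x7928E5
k_2 = rotl(K, (7*2+1) mod 24) = rotl(K, 15) = 0x9472BC
k_3 = rotl(K, (7*3+1) mod 24) = rotl(K, 22) = 0x395E4A
k_4 = rotl(K, (7*4+1) mod 24) = rotl(K, 5) = 0xAF251C
k_5 = rotl(K, (7*5+1) mod 24) = rotl(K, 12) = 0x928E57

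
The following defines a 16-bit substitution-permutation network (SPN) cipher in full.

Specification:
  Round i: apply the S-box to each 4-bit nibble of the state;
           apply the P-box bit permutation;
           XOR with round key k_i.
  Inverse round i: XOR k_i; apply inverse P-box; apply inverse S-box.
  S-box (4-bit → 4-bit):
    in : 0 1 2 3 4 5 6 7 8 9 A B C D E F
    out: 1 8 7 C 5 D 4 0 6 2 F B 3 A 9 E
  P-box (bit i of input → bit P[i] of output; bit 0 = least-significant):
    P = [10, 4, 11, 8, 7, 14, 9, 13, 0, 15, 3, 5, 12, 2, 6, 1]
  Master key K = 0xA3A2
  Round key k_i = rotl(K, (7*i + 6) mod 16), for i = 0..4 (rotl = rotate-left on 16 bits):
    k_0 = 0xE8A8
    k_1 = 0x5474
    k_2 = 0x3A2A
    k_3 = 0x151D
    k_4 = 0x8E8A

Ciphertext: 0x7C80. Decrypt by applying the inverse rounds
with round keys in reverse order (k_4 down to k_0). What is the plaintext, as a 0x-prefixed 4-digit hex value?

0xB546

s_0 = ciphertext = 0x7C80
s_1 = InvRound(s_0, k_4) = 0xE8F7
s_2 = InvRound(s_1, k_3) = 0x5FB5
s_3 = InvRound(s_2, k_2) = 0xD4BB
s_4 = InvRound(s_3, k_1) = 0xF207
s_5 = InvRound(s_4, k_0) = 0xB546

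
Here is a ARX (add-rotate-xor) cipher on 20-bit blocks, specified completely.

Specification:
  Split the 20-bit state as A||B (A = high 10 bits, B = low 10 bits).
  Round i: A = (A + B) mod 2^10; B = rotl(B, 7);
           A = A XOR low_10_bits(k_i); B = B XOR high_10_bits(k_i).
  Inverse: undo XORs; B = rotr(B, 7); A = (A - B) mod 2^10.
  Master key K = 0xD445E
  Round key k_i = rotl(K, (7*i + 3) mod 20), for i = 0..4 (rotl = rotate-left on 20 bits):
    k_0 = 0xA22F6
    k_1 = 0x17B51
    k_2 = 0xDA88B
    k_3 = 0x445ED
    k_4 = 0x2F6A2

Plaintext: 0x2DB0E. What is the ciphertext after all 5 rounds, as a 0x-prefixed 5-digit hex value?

0x58B74

s_0 = plaintext = 0x2DB0E
s_1 = Round(s_0, k_0) = 0x4C9E9
s_2 = Round(s_1, k_1) = 0x128E3
s_3 = Round(s_2, k_2) = 0x69AF6
s_4 = Round(s_3, k_3) = 0x5C64F
s_5 = Round(s_4, k_4) = 0x58B74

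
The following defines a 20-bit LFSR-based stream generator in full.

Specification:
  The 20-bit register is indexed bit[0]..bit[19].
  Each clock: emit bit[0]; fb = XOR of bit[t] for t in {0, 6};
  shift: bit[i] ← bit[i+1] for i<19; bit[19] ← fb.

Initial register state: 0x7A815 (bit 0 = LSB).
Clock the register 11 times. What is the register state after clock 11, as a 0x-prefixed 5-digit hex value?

reg_0 = 0x7A815
clock 1: out=1, reg = 0xBD40A
clock 2: out=0, reg = 0x5EA05
clock 3: out=1, reg = 0xAF502
clock 4: out=0, reg = 0x57A81
clock 5: out=1, reg = 0xABD40
clock 6: out=0, reg = 0xD5EA0
clock 7: out=0, reg = 0x6AF50
clock 8: out=0, reg = 0xB57A8
clock 9: out=0, reg = 0x5ABD4
clock 10: out=0, reg = 0xAD5EA
clock 11: out=0, reg = 0xD6AF5

0xD6AF5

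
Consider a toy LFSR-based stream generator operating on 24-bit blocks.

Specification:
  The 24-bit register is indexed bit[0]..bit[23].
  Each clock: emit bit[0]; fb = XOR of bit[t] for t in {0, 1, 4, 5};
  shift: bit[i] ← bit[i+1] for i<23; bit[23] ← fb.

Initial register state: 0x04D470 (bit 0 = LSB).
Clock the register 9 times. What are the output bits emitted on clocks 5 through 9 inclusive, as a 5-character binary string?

reg_0 = 0x04D470
clock 1: out=0, reg = 0x026A38
clock 2: out=0, reg = 0x01351C
clock 3: out=0, reg = 0x809A8E
clock 4: out=0, reg = 0xC04D47
clock 5: out=1, reg = 0x6026A3
clock 6: out=1, reg = 0xB01351
clock 7: out=1, reg = 0x5809A8
clock 8: out=0, reg = 0xAC04D4
clock 9: out=0, reg = 0xD6026A

11100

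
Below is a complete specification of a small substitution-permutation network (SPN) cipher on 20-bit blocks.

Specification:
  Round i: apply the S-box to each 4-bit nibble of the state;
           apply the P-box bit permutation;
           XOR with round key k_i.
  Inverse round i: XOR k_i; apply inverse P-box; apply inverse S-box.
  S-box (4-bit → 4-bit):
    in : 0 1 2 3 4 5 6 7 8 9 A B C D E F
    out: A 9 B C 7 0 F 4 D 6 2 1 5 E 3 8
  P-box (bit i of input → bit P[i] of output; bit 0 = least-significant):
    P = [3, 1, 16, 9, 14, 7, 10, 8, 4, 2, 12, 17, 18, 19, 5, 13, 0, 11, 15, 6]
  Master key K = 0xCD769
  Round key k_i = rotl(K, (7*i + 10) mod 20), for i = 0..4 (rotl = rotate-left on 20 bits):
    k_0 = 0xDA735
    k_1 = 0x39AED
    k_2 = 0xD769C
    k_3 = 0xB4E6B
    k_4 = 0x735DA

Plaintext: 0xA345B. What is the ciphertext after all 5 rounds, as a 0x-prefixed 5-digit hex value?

s_0 = plaintext = 0xA345B
s_1 = Round(s_0, k_0) = 0xD9F09
s_2 = Round(s_1, k_1) = 0x8130F
s_3 = Round(s_2, k_2) = 0xBC55D
s_4 = Round(s_3, k_3) = 0xE4C48
s_5 = Round(s_4, k_4) = 0xA6B63

0xA6B63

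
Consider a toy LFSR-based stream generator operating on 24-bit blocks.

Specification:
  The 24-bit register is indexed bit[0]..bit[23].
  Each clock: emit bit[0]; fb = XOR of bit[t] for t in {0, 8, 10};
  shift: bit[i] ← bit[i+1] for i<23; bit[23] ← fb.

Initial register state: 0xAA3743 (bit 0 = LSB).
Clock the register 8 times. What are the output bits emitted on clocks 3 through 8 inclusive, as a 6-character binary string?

reg_0 = 0xAA3743
clock 1: out=1, reg = 0xD51BA1
clock 2: out=1, reg = 0x6A8DD0
clock 3: out=0, reg = 0x3546E8
clock 4: out=0, reg = 0x9AA374
clock 5: out=0, reg = 0xCD51BA
clock 6: out=0, reg = 0xE6A8DD
clock 7: out=1, reg = 0xF3546E
clock 8: out=0, reg = 0xF9AA37

000010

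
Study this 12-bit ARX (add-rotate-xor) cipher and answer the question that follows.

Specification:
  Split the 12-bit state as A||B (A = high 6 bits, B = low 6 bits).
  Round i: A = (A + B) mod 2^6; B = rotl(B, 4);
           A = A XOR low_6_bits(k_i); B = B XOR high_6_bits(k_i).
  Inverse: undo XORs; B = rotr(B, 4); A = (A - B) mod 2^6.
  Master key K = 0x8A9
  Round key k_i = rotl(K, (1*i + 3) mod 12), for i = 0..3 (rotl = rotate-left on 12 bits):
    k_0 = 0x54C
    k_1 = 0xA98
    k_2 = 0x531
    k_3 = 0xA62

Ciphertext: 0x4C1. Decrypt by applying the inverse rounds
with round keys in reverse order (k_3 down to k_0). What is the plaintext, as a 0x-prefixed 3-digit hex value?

0xBC9

s_0 = ciphertext = 0x4C1
s_1 = InvRound(s_0, k_3) = 0x3E2
s_2 = InvRound(s_1, k_2) = 0x8DB
s_3 = InvRound(s_2, k_1) = 0xD07
s_4 = InvRound(s_3, k_0) = 0xBC9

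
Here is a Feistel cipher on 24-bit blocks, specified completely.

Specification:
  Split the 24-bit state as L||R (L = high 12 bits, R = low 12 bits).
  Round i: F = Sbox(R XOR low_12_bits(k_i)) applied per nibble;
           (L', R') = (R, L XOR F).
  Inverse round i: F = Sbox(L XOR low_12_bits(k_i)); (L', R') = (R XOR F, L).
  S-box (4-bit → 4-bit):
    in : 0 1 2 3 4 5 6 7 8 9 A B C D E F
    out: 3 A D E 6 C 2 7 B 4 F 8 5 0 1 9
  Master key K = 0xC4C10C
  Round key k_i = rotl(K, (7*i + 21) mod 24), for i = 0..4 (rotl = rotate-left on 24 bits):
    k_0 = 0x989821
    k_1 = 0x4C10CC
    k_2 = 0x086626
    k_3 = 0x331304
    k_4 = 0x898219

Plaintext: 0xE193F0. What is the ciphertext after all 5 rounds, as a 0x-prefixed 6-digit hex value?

0xC58070

s_0 = plaintext = 0xE193F0
s_1 = Round(s_0, k_0) = 0x3F0613
s_2 = Round(s_1, k_1) = 0x6131F9
s_3 = Round(s_2, k_2) = 0x1F911A
s_4 = Round(s_3, k_3) = 0x11AC58
s_5 = Round(s_4, k_4) = 0xC58070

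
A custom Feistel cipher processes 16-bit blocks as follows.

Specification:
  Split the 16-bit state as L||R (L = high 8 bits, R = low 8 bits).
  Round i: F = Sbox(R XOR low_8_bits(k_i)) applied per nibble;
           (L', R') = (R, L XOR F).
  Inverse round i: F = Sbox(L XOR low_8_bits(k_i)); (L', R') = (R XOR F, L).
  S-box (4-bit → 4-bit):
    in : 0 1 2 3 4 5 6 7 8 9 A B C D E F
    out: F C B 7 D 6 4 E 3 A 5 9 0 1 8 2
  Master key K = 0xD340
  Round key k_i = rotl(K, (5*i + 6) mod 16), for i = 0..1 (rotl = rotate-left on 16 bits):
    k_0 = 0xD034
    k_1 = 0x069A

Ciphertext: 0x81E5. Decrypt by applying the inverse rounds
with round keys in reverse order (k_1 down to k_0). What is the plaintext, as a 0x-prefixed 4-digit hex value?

0x422C

s_0 = ciphertext = 0x81E5
s_1 = InvRound(s_0, k_1) = 0x2C81
s_2 = InvRound(s_1, k_0) = 0x422C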